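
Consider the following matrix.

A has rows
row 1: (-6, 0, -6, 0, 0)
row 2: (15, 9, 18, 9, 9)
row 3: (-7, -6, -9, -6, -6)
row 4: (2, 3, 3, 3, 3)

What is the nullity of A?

Row reduce to echelon form.
R2 ← R2 + (5/2)·R1: [0, 9, 3, 9, 9]
R3 ← R3 − (7/6)·R1: [0, -6, -2, -6, -6]
R4 ← R4 + (1/3)·R1: [0, 3, 1, 3, 3]
R3 ← R3 + (2/3)·R2: [0, 0, 0, 0, 0]
R4 ← R4 − (1/3)·R2: [0, 0, 0, 0, 0]
2 nonzero rows, so rank(A) = 2.
A has 5 columns; by rank–nullity, nullity = 5 − 2 = 3.

3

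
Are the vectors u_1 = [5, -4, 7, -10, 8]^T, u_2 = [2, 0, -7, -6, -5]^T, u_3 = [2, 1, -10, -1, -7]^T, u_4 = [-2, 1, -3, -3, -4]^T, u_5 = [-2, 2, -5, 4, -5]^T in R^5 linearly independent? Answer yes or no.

no

Form the matrix with these vectors as rows and row reduce.
R2 ← R2 − (2/5)·R1: [0, 8/5, -49/5, -2, -41/5]
R3 ← R3 − (2/5)·R1: [0, 13/5, -64/5, 3, -51/5]
R4 ← R4 + (2/5)·R1: [0, -3/5, -1/5, -7, -4/5]
R5 ← R5 + (2/5)·R1: [0, 2/5, -11/5, 0, -9/5]
R3 ← R3 − (13/8)·R2: [0, 0, 25/8, 25/4, 25/8]
R4 ← R4 + (3/8)·R2: [0, 0, -31/8, -31/4, -31/8]
R5 ← R5 − (1/4)·R2: [0, 0, 1/4, 1/2, 1/4]
R4 ← R4 + (31/25)·R3: [0, 0, 0, 0, 0]
R5 ← R5 − (2/25)·R3: [0, 0, 0, 0, 0]
3 nonzero rows, so the 5 vectors span a space of dimension 3.
Since 3 < 5, the vectors are linearly dependent.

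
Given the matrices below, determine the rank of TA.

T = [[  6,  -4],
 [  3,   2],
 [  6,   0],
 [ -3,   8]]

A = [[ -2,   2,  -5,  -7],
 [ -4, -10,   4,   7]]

2

First compute TA:
[[  4,  52, -46, -70],
 [-14, -14,  -7,  -7],
 [-12,  12, -30, -42],
 [-26, -86,  47,  77]]
Now row reduce the product.
R2 ← R2 + (7/2)·R1: [0, 168, -168, -252]
R3 ← R3 + (3)·R1: [0, 168, -168, -252]
R4 ← R4 + (13/2)·R1: [0, 252, -252, -378]
R3 ← R3 − R2: [0, 0, 0, 0]
R4 ← R4 − (3/2)·R2: [0, 0, 0, 0]
2 nonzero rows, so rank(TA) = 2.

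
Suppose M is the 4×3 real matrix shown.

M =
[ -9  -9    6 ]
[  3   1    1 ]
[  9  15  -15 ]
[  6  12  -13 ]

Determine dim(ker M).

Row reduce to echelon form.
R2 ← R2 + (1/3)·R1: [0, -2, 3]
R3 ← R3 + R1: [0, 6, -9]
R4 ← R4 + (2/3)·R1: [0, 6, -9]
R3 ← R3 + (3)·R2: [0, 0, 0]
R4 ← R4 + (3)·R2: [0, 0, 0]
2 nonzero rows, so rank(M) = 2.
M has 3 columns; by rank–nullity, nullity = 3 − 2 = 1.

1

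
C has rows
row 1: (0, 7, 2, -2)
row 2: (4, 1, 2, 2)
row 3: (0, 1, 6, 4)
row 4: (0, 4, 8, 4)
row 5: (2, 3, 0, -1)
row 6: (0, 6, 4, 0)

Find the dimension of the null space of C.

Row reduce to echelon form.
Swap R1 ↔ R2
R5 ← R5 − (1/2)·R1: [0, 5/2, -1, -2]
R3 ← R3 − (1/7)·R2: [0, 0, 40/7, 30/7]
R4 ← R4 − (4/7)·R2: [0, 0, 48/7, 36/7]
R5 ← R5 − (5/14)·R2: [0, 0, -12/7, -9/7]
R6 ← R6 − (6/7)·R2: [0, 0, 16/7, 12/7]
R4 ← R4 − (6/5)·R3: [0, 0, 0, 0]
R5 ← R5 + (3/10)·R3: [0, 0, 0, 0]
R6 ← R6 − (2/5)·R3: [0, 0, 0, 0]
3 nonzero rows, so rank(C) = 3.
C has 4 columns; by rank–nullity, nullity = 4 − 3 = 1.

1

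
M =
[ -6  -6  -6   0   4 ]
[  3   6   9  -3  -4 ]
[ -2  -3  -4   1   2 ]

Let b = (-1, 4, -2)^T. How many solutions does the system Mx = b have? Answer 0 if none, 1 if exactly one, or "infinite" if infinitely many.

0

Row reduce the augmented matrix [M | b].
R2 ← R2 + (1/2)·R1: [0, 3, 6, -3, -2, 7/2]
R3 ← R3 − (1/3)·R1: [0, -1, -2, 1, 2/3, -5/3]
R3 ← R3 + (1/3)·R2: [0, 0, 0, 0, 0, -1/2]
The echelon form has 3 nonzero rows; the last pivot sits in the augmented column, so rank(M) = 2 but rank([M|b]) = 3.
Since the ranks differ, the system is inconsistent.
It has no solutions.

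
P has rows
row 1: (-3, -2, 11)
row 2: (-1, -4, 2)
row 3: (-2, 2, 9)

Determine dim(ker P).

1

Row reduce to echelon form.
R2 ← R2 − (1/3)·R1: [0, -10/3, -5/3]
R3 ← R3 − (2/3)·R1: [0, 10/3, 5/3]
R3 ← R3 + R2: [0, 0, 0]
2 nonzero rows, so rank(P) = 2.
P has 3 columns; by rank–nullity, nullity = 3 − 2 = 1.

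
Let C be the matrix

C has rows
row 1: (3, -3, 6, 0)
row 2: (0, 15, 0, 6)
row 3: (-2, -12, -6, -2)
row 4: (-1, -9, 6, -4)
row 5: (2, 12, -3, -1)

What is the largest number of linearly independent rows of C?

4

Row reduce to echelon form.
R3 ← R3 + (2/3)·R1: [0, -14, -2, -2]
R4 ← R4 + (1/3)·R1: [0, -10, 8, -4]
R5 ← R5 − (2/3)·R1: [0, 14, -7, -1]
R3 ← R3 + (14/15)·R2: [0, 0, -2, 18/5]
R4 ← R4 + (2/3)·R2: [0, 0, 8, 0]
R5 ← R5 − (14/15)·R2: [0, 0, -7, -33/5]
R4 ← R4 + (4)·R3: [0, 0, 0, 72/5]
R5 ← R5 − (7/2)·R3: [0, 0, 0, -96/5]
R5 ← R5 + (4/3)·R4: [0, 0, 0, 0]
Echelon form has 4 nonzero rows, so rank(C) = 4.
The rank gives the maximum number of linearly independent rows: 4.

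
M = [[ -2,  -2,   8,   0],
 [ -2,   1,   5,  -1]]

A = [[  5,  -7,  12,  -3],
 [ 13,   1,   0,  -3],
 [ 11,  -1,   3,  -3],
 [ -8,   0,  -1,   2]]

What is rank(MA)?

First compute MA:
[[ 52,   4,   0, -12],
 [ 66,  10,  -8, -14]]
Now row reduce the product.
R2 ← R2 − (33/26)·R1: [0, 64/13, -8, 16/13]
2 nonzero rows, so rank(MA) = 2.

2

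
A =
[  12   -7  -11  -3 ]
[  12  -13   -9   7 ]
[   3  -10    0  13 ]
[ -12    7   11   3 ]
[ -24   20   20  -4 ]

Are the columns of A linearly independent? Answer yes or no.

Row reduce A to echelon form.
R2 ← R2 − R1: [0, -6, 2, 10]
R3 ← R3 − (1/4)·R1: [0, -33/4, 11/4, 55/4]
R4 ← R4 + R1: [0, 0, 0, 0]
R5 ← R5 + (2)·R1: [0, 6, -2, -10]
R3 ← R3 − (11/8)·R2: [0, 0, 0, 0]
R5 ← R5 + R2: [0, 0, 0, 0]
2 pivots among 4 columns.
Only 2 < 4 pivot columns, so the columns are linearly dependent.

no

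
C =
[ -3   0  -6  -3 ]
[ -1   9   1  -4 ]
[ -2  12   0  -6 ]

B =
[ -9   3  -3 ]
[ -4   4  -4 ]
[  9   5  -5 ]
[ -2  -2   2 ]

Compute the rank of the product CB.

2

First compute CB:
[[-21, -33,  33],
 [-10,  46, -46],
 [-18,  54, -54]]
Now row reduce the product.
R2 ← R2 − (10/21)·R1: [0, 432/7, -432/7]
R3 ← R3 − (6/7)·R1: [0, 576/7, -576/7]
R3 ← R3 − (4/3)·R2: [0, 0, 0]
2 nonzero rows, so rank(CB) = 2.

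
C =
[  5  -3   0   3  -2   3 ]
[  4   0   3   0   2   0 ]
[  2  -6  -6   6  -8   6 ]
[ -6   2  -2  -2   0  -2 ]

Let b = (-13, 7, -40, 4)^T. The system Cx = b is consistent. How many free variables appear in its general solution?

4

Row reduce the augmented matrix [C | b].
R2 ← R2 − (4/5)·R1: [0, 12/5, 3, -12/5, 18/5, -12/5, 87/5]
R3 ← R3 − (2/5)·R1: [0, -24/5, -6, 24/5, -36/5, 24/5, -174/5]
R4 ← R4 + (6/5)·R1: [0, -8/5, -2, 8/5, -12/5, 8/5, -58/5]
R3 ← R3 + (2)·R2: [0, 0, 0, 0, 0, 0, 0]
R4 ← R4 + (2/3)·R2: [0, 0, 0, 0, 0, 0, 0]
The echelon form has 2 nonzero rows, and every pivot lies in the first 6 columns, so rank(C) = rank([C|b]) = 2.
The system is consistent.
Free variables = (unknowns) − (rank) = 6 − 2 = 4.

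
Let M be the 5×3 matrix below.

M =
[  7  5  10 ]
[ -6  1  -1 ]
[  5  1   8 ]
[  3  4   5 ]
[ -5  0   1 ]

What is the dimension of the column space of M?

Row reduce to echelon form.
R2 ← R2 + (6/7)·R1: [0, 37/7, 53/7]
R3 ← R3 − (5/7)·R1: [0, -18/7, 6/7]
R4 ← R4 − (3/7)·R1: [0, 13/7, 5/7]
R5 ← R5 + (5/7)·R1: [0, 25/7, 57/7]
R3 ← R3 + (18/37)·R2: [0, 0, 168/37]
R4 ← R4 − (13/37)·R2: [0, 0, -72/37]
R5 ← R5 − (25/37)·R2: [0, 0, 112/37]
R4 ← R4 + (3/7)·R3: [0, 0, 0]
R5 ← R5 − (2/3)·R3: [0, 0, 0]
Echelon form has 3 nonzero rows, so rank(M) = 3.
The column space has dimension equal to the rank: 3.

3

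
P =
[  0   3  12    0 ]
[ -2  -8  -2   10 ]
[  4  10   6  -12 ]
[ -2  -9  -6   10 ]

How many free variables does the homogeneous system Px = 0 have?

1

Row reduce to echelon form.
Swap R1 ↔ R2
R3 ← R3 + (2)·R1: [0, -6, 2, 8]
R4 ← R4 − R1: [0, -1, -4, 0]
R3 ← R3 + (2)·R2: [0, 0, 26, 8]
R4 ← R4 + (1/3)·R2: [0, 0, 0, 0]
3 nonzero rows, so rank(P) = 3.
P has 4 columns; by rank–nullity, nullity = 4 − 3 = 1.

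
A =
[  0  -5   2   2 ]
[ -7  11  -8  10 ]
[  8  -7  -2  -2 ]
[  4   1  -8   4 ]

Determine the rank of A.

3

Row reduce to echelon form.
Swap R1 ↔ R2
R3 ← R3 + (8/7)·R1: [0, 39/7, -78/7, 66/7]
R4 ← R4 + (4/7)·R1: [0, 51/7, -88/7, 68/7]
R3 ← R3 + (39/35)·R2: [0, 0, -312/35, 408/35]
R4 ← R4 + (51/35)·R2: [0, 0, -338/35, 442/35]
R4 ← R4 − (13/12)·R3: [0, 0, 0, 0]
Echelon form has 3 nonzero rows, so rank(A) = 3.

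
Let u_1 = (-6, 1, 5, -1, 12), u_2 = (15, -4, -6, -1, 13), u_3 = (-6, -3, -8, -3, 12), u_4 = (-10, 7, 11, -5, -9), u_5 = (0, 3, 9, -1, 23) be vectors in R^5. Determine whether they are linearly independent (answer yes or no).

Form the matrix with these vectors as rows and row reduce.
R2 ← R2 + (5/2)·R1: [0, -3/2, 13/2, -7/2, 43]
R3 ← R3 − R1: [0, -4, -13, -2, 0]
R4 ← R4 − (5/3)·R1: [0, 16/3, 8/3, -10/3, -29]
R3 ← R3 − (8/3)·R2: [0, 0, -91/3, 22/3, -344/3]
R4 ← R4 + (32/9)·R2: [0, 0, 232/9, -142/9, 1115/9]
R5 ← R5 + (2)·R2: [0, 0, 22, -8, 109]
R4 ← R4 + (232/273)·R3: [0, 0, 0, -2606/273, 7219/273]
R5 ← R5 + (66/91)·R3: [0, 0, 0, -244/91, 2351/91]
R5 ← R5 − (366/1303)·R4: [0, 0, 0, 0, 23985/1303]
5 nonzero rows, so the 5 vectors span a space of dimension 5.
Since 5 = 5, the vectors are linearly independent.

yes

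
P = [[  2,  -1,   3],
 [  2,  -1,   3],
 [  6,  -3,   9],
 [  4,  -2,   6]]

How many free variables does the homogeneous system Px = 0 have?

2

Row reduce to echelon form.
R2 ← R2 − R1: [0, 0, 0]
R3 ← R3 − (3)·R1: [0, 0, 0]
R4 ← R4 − (2)·R1: [0, 0, 0]
1 nonzero row, so rank(P) = 1.
P has 3 columns; by rank–nullity, nullity = 3 − 1 = 2.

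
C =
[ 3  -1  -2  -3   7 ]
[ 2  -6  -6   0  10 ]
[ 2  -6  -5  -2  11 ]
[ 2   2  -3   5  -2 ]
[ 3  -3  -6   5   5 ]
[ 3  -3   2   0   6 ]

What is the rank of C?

Row reduce to echelon form.
R2 ← R2 − (2/3)·R1: [0, -16/3, -14/3, 2, 16/3]
R3 ← R3 − (2/3)·R1: [0, -16/3, -11/3, 0, 19/3]
R4 ← R4 − (2/3)·R1: [0, 8/3, -5/3, 7, -20/3]
R5 ← R5 − R1: [0, -2, -4, 8, -2]
R6 ← R6 − R1: [0, -2, 4, 3, -1]
R3 ← R3 − R2: [0, 0, 1, -2, 1]
R4 ← R4 + (1/2)·R2: [0, 0, -4, 8, -4]
R5 ← R5 − (3/8)·R2: [0, 0, -9/4, 29/4, -4]
R6 ← R6 − (3/8)·R2: [0, 0, 23/4, 9/4, -3]
R4 ← R4 + (4)·R3: [0, 0, 0, 0, 0]
R5 ← R5 + (9/4)·R3: [0, 0, 0, 11/4, -7/4]
R6 ← R6 − (23/4)·R3: [0, 0, 0, 55/4, -35/4]
Swap R4 ↔ R5
R6 ← R6 − (5)·R4: [0, 0, 0, 0, 0]
Echelon form has 4 nonzero rows, so rank(C) = 4.

4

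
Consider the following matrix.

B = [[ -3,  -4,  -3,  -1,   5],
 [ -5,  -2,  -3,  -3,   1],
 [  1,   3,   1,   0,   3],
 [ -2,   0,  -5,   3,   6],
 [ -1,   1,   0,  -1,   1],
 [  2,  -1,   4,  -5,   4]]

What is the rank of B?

5

Row reduce to echelon form.
R2 ← R2 − (5/3)·R1: [0, 14/3, 2, -4/3, -22/3]
R3 ← R3 + (1/3)·R1: [0, 5/3, 0, -1/3, 14/3]
R4 ← R4 − (2/3)·R1: [0, 8/3, -3, 11/3, 8/3]
R5 ← R5 − (1/3)·R1: [0, 7/3, 1, -2/3, -2/3]
R6 ← R6 + (2/3)·R1: [0, -11/3, 2, -17/3, 22/3]
R3 ← R3 − (5/14)·R2: [0, 0, -5/7, 1/7, 51/7]
R4 ← R4 − (4/7)·R2: [0, 0, -29/7, 31/7, 48/7]
R5 ← R5 − (1/2)·R2: [0, 0, 0, 0, 3]
R6 ← R6 + (11/14)·R2: [0, 0, 25/7, -47/7, 11/7]
R4 ← R4 − (29/5)·R3: [0, 0, 0, 18/5, -177/5]
R6 ← R6 + (5)·R3: [0, 0, 0, -6, 38]
R6 ← R6 + (5/3)·R4: [0, 0, 0, 0, -21]
R6 ← R6 + (7)·R5: [0, 0, 0, 0, 0]
Echelon form has 5 nonzero rows, so rank(B) = 5.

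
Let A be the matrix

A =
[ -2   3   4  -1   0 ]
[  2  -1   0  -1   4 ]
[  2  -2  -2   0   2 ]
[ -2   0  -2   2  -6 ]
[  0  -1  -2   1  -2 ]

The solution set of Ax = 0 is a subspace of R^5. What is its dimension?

3

Row reduce to echelon form.
R2 ← R2 + R1: [0, 2, 4, -2, 4]
R3 ← R3 + R1: [0, 1, 2, -1, 2]
R4 ← R4 − R1: [0, -3, -6, 3, -6]
R3 ← R3 − (1/2)·R2: [0, 0, 0, 0, 0]
R4 ← R4 + (3/2)·R2: [0, 0, 0, 0, 0]
R5 ← R5 + (1/2)·R2: [0, 0, 0, 0, 0]
2 nonzero rows, so rank(A) = 2.
A has 5 columns; by rank–nullity, nullity = 5 − 2 = 3.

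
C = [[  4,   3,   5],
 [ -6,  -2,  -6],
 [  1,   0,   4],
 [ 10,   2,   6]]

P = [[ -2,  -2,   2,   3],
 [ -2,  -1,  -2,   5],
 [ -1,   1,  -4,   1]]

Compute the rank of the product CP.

3

First compute CP:
[[-19,  -6, -18,  32],
 [ 22,   8,  16, -34],
 [ -6,   2, -14,   7],
 [-30, -16,  -8,  46]]
Now row reduce the product.
R2 ← R2 + (22/19)·R1: [0, 20/19, -92/19, 58/19]
R3 ← R3 − (6/19)·R1: [0, 74/19, -158/19, -59/19]
R4 ← R4 − (30/19)·R1: [0, -124/19, 388/19, -86/19]
R3 ← R3 − (37/10)·R2: [0, 0, 48/5, -72/5]
R4 ← R4 + (31/5)·R2: [0, 0, -48/5, 72/5]
R4 ← R4 + R3: [0, 0, 0, 0]
3 nonzero rows, so rank(CP) = 3.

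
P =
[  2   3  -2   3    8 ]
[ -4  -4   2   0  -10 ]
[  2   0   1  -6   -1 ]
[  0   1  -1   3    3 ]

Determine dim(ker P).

Row reduce to echelon form.
R2 ← R2 + (2)·R1: [0, 2, -2, 6, 6]
R3 ← R3 − R1: [0, -3, 3, -9, -9]
R3 ← R3 + (3/2)·R2: [0, 0, 0, 0, 0]
R4 ← R4 − (1/2)·R2: [0, 0, 0, 0, 0]
2 nonzero rows, so rank(P) = 2.
P has 5 columns; by rank–nullity, nullity = 5 − 2 = 3.

3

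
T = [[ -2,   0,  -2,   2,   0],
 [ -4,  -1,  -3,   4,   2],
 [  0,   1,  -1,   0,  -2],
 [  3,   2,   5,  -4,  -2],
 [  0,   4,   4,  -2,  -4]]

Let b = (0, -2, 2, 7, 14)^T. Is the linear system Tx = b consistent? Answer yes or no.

Row reduce the augmented matrix [T | b].
R2 ← R2 − (2)·R1: [0, -1, 1, 0, 2, -2]
R4 ← R4 + (3/2)·R1: [0, 2, 2, -1, -2, 7]
R3 ← R3 + R2: [0, 0, 0, 0, 0, 0]
R4 ← R4 + (2)·R2: [0, 0, 4, -1, 2, 3]
R5 ← R5 + (4)·R2: [0, 0, 8, -2, 4, 6]
Swap R3 ↔ R4
R5 ← R5 − (2)·R3: [0, 0, 0, 0, 0, 0]
The echelon form has 3 nonzero rows, and every pivot lies in the first 5 columns, so rank(T) = rank([T|b]) = 3.
The system is consistent.

yes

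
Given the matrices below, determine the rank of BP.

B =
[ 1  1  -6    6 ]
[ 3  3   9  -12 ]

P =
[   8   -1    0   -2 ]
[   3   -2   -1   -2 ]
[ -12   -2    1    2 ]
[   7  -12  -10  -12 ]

2

First compute BP:
[[125, -63, -67, -88],
 [-159, 117, 126, 150]]
Now row reduce the product.
R2 ← R2 + (159/125)·R1: [0, 4608/125, 5097/125, 4758/125]
2 nonzero rows, so rank(BP) = 2.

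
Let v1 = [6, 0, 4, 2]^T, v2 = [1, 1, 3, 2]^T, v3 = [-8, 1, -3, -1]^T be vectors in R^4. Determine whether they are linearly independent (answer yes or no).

no

Form the matrix with these vectors as rows and row reduce.
R2 ← R2 − (1/6)·R1: [0, 1, 7/3, 5/3]
R3 ← R3 + (4/3)·R1: [0, 1, 7/3, 5/3]
R3 ← R3 − R2: [0, 0, 0, 0]
2 nonzero rows, so the 3 vectors span a space of dimension 2.
Since 2 < 3, the vectors are linearly dependent.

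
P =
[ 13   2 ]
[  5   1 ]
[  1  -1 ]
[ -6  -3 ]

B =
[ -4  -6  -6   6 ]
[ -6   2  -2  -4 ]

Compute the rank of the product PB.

2

First compute PB:
[[-64, -74, -82,  70],
 [-26, -28, -32,  26],
 [  2,  -8,  -4,  10],
 [ 42,  30,  42, -24]]
Now row reduce the product.
R2 ← R2 − (13/32)·R1: [0, 33/16, 21/16, -39/16]
R3 ← R3 + (1/32)·R1: [0, -165/16, -105/16, 195/16]
R4 ← R4 + (21/32)·R1: [0, -297/16, -189/16, 351/16]
R3 ← R3 + (5)·R2: [0, 0, 0, 0]
R4 ← R4 + (9)·R2: [0, 0, 0, 0]
2 nonzero rows, so rank(PB) = 2.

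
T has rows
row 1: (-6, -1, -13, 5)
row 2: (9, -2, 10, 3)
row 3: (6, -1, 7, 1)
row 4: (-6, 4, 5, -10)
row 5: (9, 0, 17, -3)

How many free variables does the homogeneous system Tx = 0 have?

Row reduce to echelon form.
R2 ← R2 + (3/2)·R1: [0, -7/2, -19/2, 21/2]
R3 ← R3 + R1: [0, -2, -6, 6]
R4 ← R4 − R1: [0, 5, 18, -15]
R5 ← R5 + (3/2)·R1: [0, -3/2, -5/2, 9/2]
R3 ← R3 − (4/7)·R2: [0, 0, -4/7, 0]
R4 ← R4 + (10/7)·R2: [0, 0, 31/7, 0]
R5 ← R5 − (3/7)·R2: [0, 0, 11/7, 0]
R4 ← R4 + (31/4)·R3: [0, 0, 0, 0]
R5 ← R5 + (11/4)·R3: [0, 0, 0, 0]
3 nonzero rows, so rank(T) = 3.
T has 4 columns; by rank–nullity, nullity = 4 − 3 = 1.

1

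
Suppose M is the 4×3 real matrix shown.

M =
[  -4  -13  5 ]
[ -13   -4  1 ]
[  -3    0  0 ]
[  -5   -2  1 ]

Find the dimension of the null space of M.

0

Row reduce to echelon form.
R2 ← R2 − (13/4)·R1: [0, 153/4, -61/4]
R3 ← R3 − (3/4)·R1: [0, 39/4, -15/4]
R4 ← R4 − (5/4)·R1: [0, 57/4, -21/4]
R3 ← R3 − (13/51)·R2: [0, 0, 7/51]
R4 ← R4 − (19/51)·R2: [0, 0, 22/51]
R4 ← R4 − (22/7)·R3: [0, 0, 0]
3 nonzero rows, so rank(M) = 3.
M has 3 columns; by rank–nullity, nullity = 3 − 3 = 0.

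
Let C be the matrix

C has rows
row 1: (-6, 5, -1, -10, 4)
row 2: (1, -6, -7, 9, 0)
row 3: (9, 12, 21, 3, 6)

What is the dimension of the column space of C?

Row reduce to echelon form.
R2 ← R2 + (1/6)·R1: [0, -31/6, -43/6, 22/3, 2/3]
R3 ← R3 + (3/2)·R1: [0, 39/2, 39/2, -12, 12]
R3 ← R3 + (117/31)·R2: [0, 0, -234/31, 486/31, 450/31]
Echelon form has 3 nonzero rows, so rank(C) = 3.
The column space has dimension equal to the rank: 3.

3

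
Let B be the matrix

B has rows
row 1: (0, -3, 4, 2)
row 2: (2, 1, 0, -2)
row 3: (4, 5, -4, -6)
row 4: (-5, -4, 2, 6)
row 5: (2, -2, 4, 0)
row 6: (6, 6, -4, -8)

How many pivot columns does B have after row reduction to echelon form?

2

Row reduce to echelon form.
Swap R1 ↔ R2
R3 ← R3 − (2)·R1: [0, 3, -4, -2]
R4 ← R4 + (5/2)·R1: [0, -3/2, 2, 1]
R5 ← R5 − R1: [0, -3, 4, 2]
R6 ← R6 − (3)·R1: [0, 3, -4, -2]
R3 ← R3 + R2: [0, 0, 0, 0]
R4 ← R4 − (1/2)·R2: [0, 0, 0, 0]
R5 ← R5 − R2: [0, 0, 0, 0]
R6 ← R6 + R2: [0, 0, 0, 0]
Echelon form has 2 nonzero rows, so rank(B) = 2.
Each nonzero row contributes one pivot column: 2 pivot columns.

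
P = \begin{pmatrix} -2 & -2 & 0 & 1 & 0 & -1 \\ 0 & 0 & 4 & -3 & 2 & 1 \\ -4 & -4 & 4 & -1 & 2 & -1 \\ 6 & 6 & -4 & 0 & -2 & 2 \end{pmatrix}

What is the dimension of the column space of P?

2

Row reduce to echelon form.
R3 ← R3 − (2)·R1: [0, 0, 4, -3, 2, 1]
R4 ← R4 + (3)·R1: [0, 0, -4, 3, -2, -1]
R3 ← R3 − R2: [0, 0, 0, 0, 0, 0]
R4 ← R4 + R2: [0, 0, 0, 0, 0, 0]
Echelon form has 2 nonzero rows, so rank(P) = 2.
The column space has dimension equal to the rank: 2.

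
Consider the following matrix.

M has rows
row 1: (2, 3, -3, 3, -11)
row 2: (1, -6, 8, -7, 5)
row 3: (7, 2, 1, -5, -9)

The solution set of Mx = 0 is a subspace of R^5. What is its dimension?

2

Row reduce to echelon form.
R2 ← R2 − (1/2)·R1: [0, -15/2, 19/2, -17/2, 21/2]
R3 ← R3 − (7/2)·R1: [0, -17/2, 23/2, -31/2, 59/2]
R3 ← R3 − (17/15)·R2: [0, 0, 11/15, -88/15, 88/5]
3 nonzero rows, so rank(M) = 3.
M has 5 columns; by rank–nullity, nullity = 5 − 3 = 2.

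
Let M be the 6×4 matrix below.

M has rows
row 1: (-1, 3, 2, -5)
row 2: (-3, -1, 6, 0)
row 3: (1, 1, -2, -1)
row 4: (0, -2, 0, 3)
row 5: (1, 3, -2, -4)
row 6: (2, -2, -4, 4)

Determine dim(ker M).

2

Row reduce to echelon form.
R2 ← R2 − (3)·R1: [0, -10, 0, 15]
R3 ← R3 + R1: [0, 4, 0, -6]
R5 ← R5 + R1: [0, 6, 0, -9]
R6 ← R6 + (2)·R1: [0, 4, 0, -6]
R3 ← R3 + (2/5)·R2: [0, 0, 0, 0]
R4 ← R4 − (1/5)·R2: [0, 0, 0, 0]
R5 ← R5 + (3/5)·R2: [0, 0, 0, 0]
R6 ← R6 + (2/5)·R2: [0, 0, 0, 0]
2 nonzero rows, so rank(M) = 2.
M has 4 columns; by rank–nullity, nullity = 4 − 2 = 2.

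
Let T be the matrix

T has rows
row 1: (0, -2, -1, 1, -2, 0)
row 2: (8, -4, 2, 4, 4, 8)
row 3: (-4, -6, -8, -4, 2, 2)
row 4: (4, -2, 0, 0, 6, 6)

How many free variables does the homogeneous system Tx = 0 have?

3

Row reduce to echelon form.
Swap R1 ↔ R2
R3 ← R3 + (1/2)·R1: [0, -8, -7, -2, 4, 6]
R4 ← R4 − (1/2)·R1: [0, 0, -1, -2, 4, 2]
R3 ← R3 − (4)·R2: [0, 0, -3, -6, 12, 6]
R4 ← R4 − (1/3)·R3: [0, 0, 0, 0, 0, 0]
3 nonzero rows, so rank(T) = 3.
T has 6 columns; by rank–nullity, nullity = 6 − 3 = 3.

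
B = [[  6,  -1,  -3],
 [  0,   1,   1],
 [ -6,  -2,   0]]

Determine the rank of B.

Row reduce to echelon form.
R3 ← R3 + R1: [0, -3, -3]
R3 ← R3 + (3)·R2: [0, 0, 0]
Echelon form has 2 nonzero rows, so rank(B) = 2.

2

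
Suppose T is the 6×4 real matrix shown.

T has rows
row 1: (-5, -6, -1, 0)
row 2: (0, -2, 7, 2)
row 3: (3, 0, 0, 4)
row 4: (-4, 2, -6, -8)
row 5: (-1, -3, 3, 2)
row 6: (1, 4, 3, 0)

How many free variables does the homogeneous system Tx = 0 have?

Row reduce to echelon form.
R3 ← R3 + (3/5)·R1: [0, -18/5, -3/5, 4]
R4 ← R4 − (4/5)·R1: [0, 34/5, -26/5, -8]
R5 ← R5 − (1/5)·R1: [0, -9/5, 16/5, 2]
R6 ← R6 + (1/5)·R1: [0, 14/5, 14/5, 0]
R3 ← R3 − (9/5)·R2: [0, 0, -66/5, 2/5]
R4 ← R4 + (17/5)·R2: [0, 0, 93/5, -6/5]
R5 ← R5 − (9/10)·R2: [0, 0, -31/10, 1/5]
R6 ← R6 + (7/5)·R2: [0, 0, 63/5, 14/5]
R4 ← R4 + (31/22)·R3: [0, 0, 0, -7/11]
R5 ← R5 − (31/132)·R3: [0, 0, 0, 7/66]
R6 ← R6 + (21/22)·R3: [0, 0, 0, 35/11]
R5 ← R5 + (1/6)·R4: [0, 0, 0, 0]
R6 ← R6 + (5)·R4: [0, 0, 0, 0]
4 nonzero rows, so rank(T) = 4.
T has 4 columns; by rank–nullity, nullity = 4 − 4 = 0.

0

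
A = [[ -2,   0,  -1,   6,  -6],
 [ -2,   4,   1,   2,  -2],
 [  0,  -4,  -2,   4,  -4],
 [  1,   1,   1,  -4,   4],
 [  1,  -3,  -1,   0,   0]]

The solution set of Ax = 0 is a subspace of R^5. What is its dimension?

Row reduce to echelon form.
R2 ← R2 − R1: [0, 4, 2, -4, 4]
R4 ← R4 + (1/2)·R1: [0, 1, 1/2, -1, 1]
R5 ← R5 + (1/2)·R1: [0, -3, -3/2, 3, -3]
R3 ← R3 + R2: [0, 0, 0, 0, 0]
R4 ← R4 − (1/4)·R2: [0, 0, 0, 0, 0]
R5 ← R5 + (3/4)·R2: [0, 0, 0, 0, 0]
2 nonzero rows, so rank(A) = 2.
A has 5 columns; by rank–nullity, nullity = 5 − 2 = 3.

3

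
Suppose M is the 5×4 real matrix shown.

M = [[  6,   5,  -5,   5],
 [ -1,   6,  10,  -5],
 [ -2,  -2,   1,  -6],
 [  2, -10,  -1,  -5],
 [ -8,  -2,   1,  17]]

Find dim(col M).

Row reduce to echelon form.
R2 ← R2 + (1/6)·R1: [0, 41/6, 55/6, -25/6]
R3 ← R3 + (1/3)·R1: [0, -1/3, -2/3, -13/3]
R4 ← R4 − (1/3)·R1: [0, -35/3, 2/3, -20/3]
R5 ← R5 + (4/3)·R1: [0, 14/3, -17/3, 71/3]
R3 ← R3 + (2/41)·R2: [0, 0, -9/41, -186/41]
R4 ← R4 + (70/41)·R2: [0, 0, 669/41, -565/41]
R5 ← R5 − (28/41)·R2: [0, 0, -489/41, 1087/41]
R4 ← R4 + (223/3)·R3: [0, 0, 0, -351]
R5 ← R5 − (163/3)·R3: [0, 0, 0, 273]
R5 ← R5 + (7/9)·R4: [0, 0, 0, 0]
Echelon form has 4 nonzero rows, so rank(M) = 4.
The column space has dimension equal to the rank: 4.

4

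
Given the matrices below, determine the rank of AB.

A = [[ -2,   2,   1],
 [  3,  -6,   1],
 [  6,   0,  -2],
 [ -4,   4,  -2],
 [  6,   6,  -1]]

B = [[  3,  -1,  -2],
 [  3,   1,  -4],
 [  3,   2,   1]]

3

First compute AB:
[[  3,   6,  -3],
 [ -6,  -7,  19],
 [ 12, -10, -14],
 [ -6,   4, -10],
 [ 33,  -2, -37]]
Now row reduce the product.
R2 ← R2 + (2)·R1: [0, 5, 13]
R3 ← R3 − (4)·R1: [0, -34, -2]
R4 ← R4 + (2)·R1: [0, 16, -16]
R5 ← R5 − (11)·R1: [0, -68, -4]
R3 ← R3 + (34/5)·R2: [0, 0, 432/5]
R4 ← R4 − (16/5)·R2: [0, 0, -288/5]
R5 ← R5 + (68/5)·R2: [0, 0, 864/5]
R4 ← R4 + (2/3)·R3: [0, 0, 0]
R5 ← R5 − (2)·R3: [0, 0, 0]
3 nonzero rows, so rank(AB) = 3.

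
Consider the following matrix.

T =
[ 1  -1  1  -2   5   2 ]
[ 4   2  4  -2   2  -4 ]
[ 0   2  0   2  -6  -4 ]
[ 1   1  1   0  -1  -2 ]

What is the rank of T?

2

Row reduce to echelon form.
R2 ← R2 − (4)·R1: [0, 6, 0, 6, -18, -12]
R4 ← R4 − R1: [0, 2, 0, 2, -6, -4]
R3 ← R3 − (1/3)·R2: [0, 0, 0, 0, 0, 0]
R4 ← R4 − (1/3)·R2: [0, 0, 0, 0, 0, 0]
Echelon form has 2 nonzero rows, so rank(T) = 2.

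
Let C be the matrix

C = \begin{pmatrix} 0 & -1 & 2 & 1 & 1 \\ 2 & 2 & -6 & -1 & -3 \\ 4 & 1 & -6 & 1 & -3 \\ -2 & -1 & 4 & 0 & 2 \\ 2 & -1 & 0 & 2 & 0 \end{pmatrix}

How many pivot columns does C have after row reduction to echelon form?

Row reduce to echelon form.
Swap R1 ↔ R2
R3 ← R3 − (2)·R1: [0, -3, 6, 3, 3]
R4 ← R4 + R1: [0, 1, -2, -1, -1]
R5 ← R5 − R1: [0, -3, 6, 3, 3]
R3 ← R3 − (3)·R2: [0, 0, 0, 0, 0]
R4 ← R4 + R2: [0, 0, 0, 0, 0]
R5 ← R5 − (3)·R2: [0, 0, 0, 0, 0]
Echelon form has 2 nonzero rows, so rank(C) = 2.
Each nonzero row contributes one pivot column: 2 pivot columns.

2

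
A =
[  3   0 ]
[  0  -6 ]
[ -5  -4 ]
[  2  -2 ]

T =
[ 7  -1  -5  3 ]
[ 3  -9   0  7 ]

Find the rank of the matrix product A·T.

2

First compute AT:
[[ 21,  -3, -15,   9],
 [-18,  54,   0, -42],
 [-47,  41,  25, -43],
 [  8,  16, -10,  -8]]
Now row reduce the product.
R2 ← R2 + (6/7)·R1: [0, 360/7, -90/7, -240/7]
R3 ← R3 + (47/21)·R1: [0, 240/7, -60/7, -160/7]
R4 ← R4 − (8/21)·R1: [0, 120/7, -30/7, -80/7]
R3 ← R3 − (2/3)·R2: [0, 0, 0, 0]
R4 ← R4 − (1/3)·R2: [0, 0, 0, 0]
2 nonzero rows, so rank(AT) = 2.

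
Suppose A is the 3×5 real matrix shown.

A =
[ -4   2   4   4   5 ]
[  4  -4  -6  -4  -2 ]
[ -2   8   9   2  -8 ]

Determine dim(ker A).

Row reduce to echelon form.
R2 ← R2 + R1: [0, -2, -2, 0, 3]
R3 ← R3 − (1/2)·R1: [0, 7, 7, 0, -21/2]
R3 ← R3 + (7/2)·R2: [0, 0, 0, 0, 0]
2 nonzero rows, so rank(A) = 2.
A has 5 columns; by rank–nullity, nullity = 5 − 2 = 3.

3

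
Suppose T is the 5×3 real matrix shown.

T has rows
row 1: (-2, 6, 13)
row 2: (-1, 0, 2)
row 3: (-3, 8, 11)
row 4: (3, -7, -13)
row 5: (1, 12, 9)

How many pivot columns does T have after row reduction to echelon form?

Row reduce to echelon form.
R2 ← R2 − (1/2)·R1: [0, -3, -9/2]
R3 ← R3 − (3/2)·R1: [0, -1, -17/2]
R4 ← R4 + (3/2)·R1: [0, 2, 13/2]
R5 ← R5 + (1/2)·R1: [0, 15, 31/2]
R3 ← R3 − (1/3)·R2: [0, 0, -7]
R4 ← R4 + (2/3)·R2: [0, 0, 7/2]
R5 ← R5 + (5)·R2: [0, 0, -7]
R4 ← R4 + (1/2)·R3: [0, 0, 0]
R5 ← R5 − R3: [0, 0, 0]
Echelon form has 3 nonzero rows, so rank(T) = 3.
Each nonzero row contributes one pivot column: 3 pivot columns.

3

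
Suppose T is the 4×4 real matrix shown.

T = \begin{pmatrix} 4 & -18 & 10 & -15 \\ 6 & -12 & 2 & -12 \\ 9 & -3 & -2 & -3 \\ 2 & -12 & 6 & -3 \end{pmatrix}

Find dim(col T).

Row reduce to echelon form.
R2 ← R2 − (3/2)·R1: [0, 15, -13, 21/2]
R3 ← R3 − (9/4)·R1: [0, 75/2, -49/2, 123/4]
R4 ← R4 − (1/2)·R1: [0, -3, 1, 9/2]
R3 ← R3 − (5/2)·R2: [0, 0, 8, 9/2]
R4 ← R4 + (1/5)·R2: [0, 0, -8/5, 33/5]
R4 ← R4 + (1/5)·R3: [0, 0, 0, 15/2]
Echelon form has 4 nonzero rows, so rank(T) = 4.
The column space has dimension equal to the rank: 4.

4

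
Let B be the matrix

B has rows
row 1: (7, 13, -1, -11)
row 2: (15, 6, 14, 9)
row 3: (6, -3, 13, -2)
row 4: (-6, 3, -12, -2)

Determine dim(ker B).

1

Row reduce to echelon form.
R2 ← R2 − (15/7)·R1: [0, -153/7, 113/7, 228/7]
R3 ← R3 − (6/7)·R1: [0, -99/7, 97/7, 52/7]
R4 ← R4 + (6/7)·R1: [0, 99/7, -90/7, -80/7]
R3 ← R3 − (11/17)·R2: [0, 0, 58/17, -232/17]
R4 ← R4 + (11/17)·R2: [0, 0, -41/17, 164/17]
R4 ← R4 + (41/58)·R3: [0, 0, 0, 0]
3 nonzero rows, so rank(B) = 3.
B has 4 columns; by rank–nullity, nullity = 4 − 3 = 1.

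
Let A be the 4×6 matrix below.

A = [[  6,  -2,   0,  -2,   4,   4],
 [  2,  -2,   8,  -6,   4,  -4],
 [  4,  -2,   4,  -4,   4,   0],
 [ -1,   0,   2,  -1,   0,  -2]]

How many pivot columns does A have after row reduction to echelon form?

2

Row reduce to echelon form.
R2 ← R2 − (1/3)·R1: [0, -4/3, 8, -16/3, 8/3, -16/3]
R3 ← R3 − (2/3)·R1: [0, -2/3, 4, -8/3, 4/3, -8/3]
R4 ← R4 + (1/6)·R1: [0, -1/3, 2, -4/3, 2/3, -4/3]
R3 ← R3 − (1/2)·R2: [0, 0, 0, 0, 0, 0]
R4 ← R4 − (1/4)·R2: [0, 0, 0, 0, 0, 0]
Echelon form has 2 nonzero rows, so rank(A) = 2.
Each nonzero row contributes one pivot column: 2 pivot columns.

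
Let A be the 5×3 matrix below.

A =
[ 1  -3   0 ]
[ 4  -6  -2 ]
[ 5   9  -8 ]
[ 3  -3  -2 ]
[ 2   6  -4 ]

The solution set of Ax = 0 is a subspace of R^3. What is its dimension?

1

Row reduce to echelon form.
R2 ← R2 − (4)·R1: [0, 6, -2]
R3 ← R3 − (5)·R1: [0, 24, -8]
R4 ← R4 − (3)·R1: [0, 6, -2]
R5 ← R5 − (2)·R1: [0, 12, -4]
R3 ← R3 − (4)·R2: [0, 0, 0]
R4 ← R4 − R2: [0, 0, 0]
R5 ← R5 − (2)·R2: [0, 0, 0]
2 nonzero rows, so rank(A) = 2.
A has 3 columns; by rank–nullity, nullity = 3 − 2 = 1.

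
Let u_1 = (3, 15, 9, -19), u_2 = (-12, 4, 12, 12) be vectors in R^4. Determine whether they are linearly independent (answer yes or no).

Form the matrix with these vectors as rows and row reduce.
R2 ← R2 + (4)·R1: [0, 64, 48, -64]
2 nonzero rows, so the 2 vectors span a space of dimension 2.
Since 2 = 2, the vectors are linearly independent.

yes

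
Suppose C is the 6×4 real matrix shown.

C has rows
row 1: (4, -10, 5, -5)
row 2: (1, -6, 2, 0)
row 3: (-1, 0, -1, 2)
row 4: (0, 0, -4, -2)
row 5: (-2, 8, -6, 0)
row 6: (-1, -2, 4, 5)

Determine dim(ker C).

1

Row reduce to echelon form.
R2 ← R2 − (1/4)·R1: [0, -7/2, 3/4, 5/4]
R3 ← R3 + (1/4)·R1: [0, -5/2, 1/4, 3/4]
R5 ← R5 + (1/2)·R1: [0, 3, -7/2, -5/2]
R6 ← R6 + (1/4)·R1: [0, -9/2, 21/4, 15/4]
R3 ← R3 − (5/7)·R2: [0, 0, -2/7, -1/7]
R5 ← R5 + (6/7)·R2: [0, 0, -20/7, -10/7]
R6 ← R6 − (9/7)·R2: [0, 0, 30/7, 15/7]
R4 ← R4 − (14)·R3: [0, 0, 0, 0]
R5 ← R5 − (10)·R3: [0, 0, 0, 0]
R6 ← R6 + (15)·R3: [0, 0, 0, 0]
3 nonzero rows, so rank(C) = 3.
C has 4 columns; by rank–nullity, nullity = 4 − 3 = 1.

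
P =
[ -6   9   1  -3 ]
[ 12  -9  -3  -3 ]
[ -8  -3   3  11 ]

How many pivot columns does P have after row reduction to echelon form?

Row reduce to echelon form.
R2 ← R2 + (2)·R1: [0, 9, -1, -9]
R3 ← R3 − (4/3)·R1: [0, -15, 5/3, 15]
R3 ← R3 + (5/3)·R2: [0, 0, 0, 0]
Echelon form has 2 nonzero rows, so rank(P) = 2.
Each nonzero row contributes one pivot column: 2 pivot columns.

2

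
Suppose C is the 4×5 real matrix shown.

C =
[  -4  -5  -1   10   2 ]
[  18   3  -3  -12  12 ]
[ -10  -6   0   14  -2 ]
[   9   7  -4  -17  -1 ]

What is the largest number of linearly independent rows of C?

Row reduce to echelon form.
R2 ← R2 + (9/2)·R1: [0, -39/2, -15/2, 33, 21]
R3 ← R3 − (5/2)·R1: [0, 13/2, 5/2, -11, -7]
R4 ← R4 + (9/4)·R1: [0, -17/4, -25/4, 11/2, 7/2]
R3 ← R3 + (1/3)·R2: [0, 0, 0, 0, 0]
R4 ← R4 − (17/78)·R2: [0, 0, -60/13, -22/13, -14/13]
Swap R3 ↔ R4
Echelon form has 3 nonzero rows, so rank(C) = 3.
The rank gives the maximum number of linearly independent rows: 3.

3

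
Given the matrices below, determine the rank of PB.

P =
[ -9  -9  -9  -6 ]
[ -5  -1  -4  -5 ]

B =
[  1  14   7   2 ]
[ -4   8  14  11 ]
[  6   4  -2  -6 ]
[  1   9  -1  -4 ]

2

First compute PB:
[[-33, -288, -165, -39],
 [-30, -139, -36,  23]]
Now row reduce the product.
R2 ← R2 − (10/11)·R1: [0, 1351/11, 114, 643/11]
2 nonzero rows, so rank(PB) = 2.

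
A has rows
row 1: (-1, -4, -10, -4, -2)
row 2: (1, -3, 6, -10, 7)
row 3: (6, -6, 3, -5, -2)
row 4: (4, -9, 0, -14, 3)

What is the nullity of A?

Row reduce to echelon form.
R2 ← R2 + R1: [0, -7, -4, -14, 5]
R3 ← R3 + (6)·R1: [0, -30, -57, -29, -14]
R4 ← R4 + (4)·R1: [0, -25, -40, -30, -5]
R3 ← R3 − (30/7)·R2: [0, 0, -279/7, 31, -248/7]
R4 ← R4 − (25/7)·R2: [0, 0, -180/7, 20, -160/7]
R4 ← R4 − (20/31)·R3: [0, 0, 0, 0, 0]
3 nonzero rows, so rank(A) = 3.
A has 5 columns; by rank–nullity, nullity = 5 − 3 = 2.

2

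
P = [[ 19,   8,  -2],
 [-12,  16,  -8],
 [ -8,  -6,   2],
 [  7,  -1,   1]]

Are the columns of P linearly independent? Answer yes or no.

no

Row reduce P to echelon form.
R2 ← R2 + (12/19)·R1: [0, 400/19, -176/19]
R3 ← R3 + (8/19)·R1: [0, -50/19, 22/19]
R4 ← R4 − (7/19)·R1: [0, -75/19, 33/19]
R3 ← R3 + (1/8)·R2: [0, 0, 0]
R4 ← R4 + (3/16)·R2: [0, 0, 0]
2 pivots among 3 columns.
Only 2 < 3 pivot columns, so the columns are linearly dependent.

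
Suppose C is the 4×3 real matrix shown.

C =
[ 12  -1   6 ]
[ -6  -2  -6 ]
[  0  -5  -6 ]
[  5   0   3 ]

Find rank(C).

Row reduce to echelon form.
R2 ← R2 + (1/2)·R1: [0, -5/2, -3]
R4 ← R4 − (5/12)·R1: [0, 5/12, 1/2]
R3 ← R3 − (2)·R2: [0, 0, 0]
R4 ← R4 + (1/6)·R2: [0, 0, 0]
Echelon form has 2 nonzero rows, so rank(C) = 2.

2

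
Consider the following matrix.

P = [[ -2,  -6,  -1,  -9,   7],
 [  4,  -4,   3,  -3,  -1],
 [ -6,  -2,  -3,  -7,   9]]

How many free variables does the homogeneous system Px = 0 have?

Row reduce to echelon form.
R2 ← R2 + (2)·R1: [0, -16, 1, -21, 13]
R3 ← R3 − (3)·R1: [0, 16, 0, 20, -12]
R3 ← R3 + R2: [0, 0, 1, -1, 1]
3 nonzero rows, so rank(P) = 3.
P has 5 columns; by rank–nullity, nullity = 5 − 3 = 2.

2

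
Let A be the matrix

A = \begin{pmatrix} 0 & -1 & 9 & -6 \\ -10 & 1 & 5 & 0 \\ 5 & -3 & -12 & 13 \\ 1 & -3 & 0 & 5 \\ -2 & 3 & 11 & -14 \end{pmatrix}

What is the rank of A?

3

Row reduce to echelon form.
Swap R1 ↔ R2
R3 ← R3 + (1/2)·R1: [0, -5/2, -19/2, 13]
R4 ← R4 + (1/10)·R1: [0, -29/10, 1/2, 5]
R5 ← R5 − (1/5)·R1: [0, 14/5, 10, -14]
R3 ← R3 − (5/2)·R2: [0, 0, -32, 28]
R4 ← R4 − (29/10)·R2: [0, 0, -128/5, 112/5]
R5 ← R5 + (14/5)·R2: [0, 0, 176/5, -154/5]
R4 ← R4 − (4/5)·R3: [0, 0, 0, 0]
R5 ← R5 + (11/10)·R3: [0, 0, 0, 0]
Echelon form has 3 nonzero rows, so rank(A) = 3.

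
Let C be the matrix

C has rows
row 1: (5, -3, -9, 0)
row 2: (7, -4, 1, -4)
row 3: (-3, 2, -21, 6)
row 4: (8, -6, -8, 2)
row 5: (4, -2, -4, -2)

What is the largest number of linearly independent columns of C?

Row reduce to echelon form.
R2 ← R2 − (7/5)·R1: [0, 1/5, 68/5, -4]
R3 ← R3 + (3/5)·R1: [0, 1/5, -132/5, 6]
R4 ← R4 − (8/5)·R1: [0, -6/5, 32/5, 2]
R5 ← R5 − (4/5)·R1: [0, 2/5, 16/5, -2]
R3 ← R3 − R2: [0, 0, -40, 10]
R4 ← R4 + (6)·R2: [0, 0, 88, -22]
R5 ← R5 − (2)·R2: [0, 0, -24, 6]
R4 ← R4 + (11/5)·R3: [0, 0, 0, 0]
R5 ← R5 − (3/5)·R3: [0, 0, 0, 0]
Echelon form has 3 nonzero rows, so rank(C) = 3.
The rank gives the maximum number of linearly independent columns: 3.

3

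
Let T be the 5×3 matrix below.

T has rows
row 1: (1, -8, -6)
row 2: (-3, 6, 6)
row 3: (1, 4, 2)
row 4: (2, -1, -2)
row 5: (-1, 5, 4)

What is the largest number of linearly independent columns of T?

2

Row reduce to echelon form.
R2 ← R2 + (3)·R1: [0, -18, -12]
R3 ← R3 − R1: [0, 12, 8]
R4 ← R4 − (2)·R1: [0, 15, 10]
R5 ← R5 + R1: [0, -3, -2]
R3 ← R3 + (2/3)·R2: [0, 0, 0]
R4 ← R4 + (5/6)·R2: [0, 0, 0]
R5 ← R5 − (1/6)·R2: [0, 0, 0]
Echelon form has 2 nonzero rows, so rank(T) = 2.
The rank gives the maximum number of linearly independent columns: 2.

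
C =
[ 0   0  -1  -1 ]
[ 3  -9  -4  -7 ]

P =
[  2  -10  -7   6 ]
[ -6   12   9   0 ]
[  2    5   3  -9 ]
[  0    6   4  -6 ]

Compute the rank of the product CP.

2

First compute CP:
[[ -2, -11,  -7,  15],
 [ 52, -200, -142,  96]]
Now row reduce the product.
R2 ← R2 + (26)·R1: [0, -486, -324, 486]
2 nonzero rows, so rank(CP) = 2.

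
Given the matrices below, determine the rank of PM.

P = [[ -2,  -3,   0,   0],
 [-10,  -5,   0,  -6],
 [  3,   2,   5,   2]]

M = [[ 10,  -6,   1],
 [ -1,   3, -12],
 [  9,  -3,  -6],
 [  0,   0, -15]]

3

First compute PM:
[[-17,   3,  34],
 [-95,  45, 140],
 [ 73, -27, -81]]
Now row reduce the product.
R2 ← R2 − (95/17)·R1: [0, 480/17, -50]
R3 ← R3 + (73/17)·R1: [0, -240/17, 65]
R3 ← R3 + (1/2)·R2: [0, 0, 40]
3 nonzero rows, so rank(PM) = 3.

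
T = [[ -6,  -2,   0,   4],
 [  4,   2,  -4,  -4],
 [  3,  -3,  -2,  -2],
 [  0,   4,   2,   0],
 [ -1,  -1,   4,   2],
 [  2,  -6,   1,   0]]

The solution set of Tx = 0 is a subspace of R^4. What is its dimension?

1

Row reduce to echelon form.
R2 ← R2 + (2/3)·R1: [0, 2/3, -4, -4/3]
R3 ← R3 + (1/2)·R1: [0, -4, -2, 0]
R5 ← R5 − (1/6)·R1: [0, -2/3, 4, 4/3]
R6 ← R6 + (1/3)·R1: [0, -20/3, 1, 4/3]
R3 ← R3 + (6)·R2: [0, 0, -26, -8]
R4 ← R4 − (6)·R2: [0, 0, 26, 8]
R5 ← R5 + R2: [0, 0, 0, 0]
R6 ← R6 + (10)·R2: [0, 0, -39, -12]
R4 ← R4 + R3: [0, 0, 0, 0]
R6 ← R6 − (3/2)·R3: [0, 0, 0, 0]
3 nonzero rows, so rank(T) = 3.
T has 4 columns; by rank–nullity, nullity = 4 − 3 = 1.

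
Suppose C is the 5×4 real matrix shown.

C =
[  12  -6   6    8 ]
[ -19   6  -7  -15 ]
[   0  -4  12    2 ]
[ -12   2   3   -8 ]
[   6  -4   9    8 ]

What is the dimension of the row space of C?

4

Row reduce to echelon form.
R2 ← R2 + (19/12)·R1: [0, -7/2, 5/2, -7/3]
R4 ← R4 + R1: [0, -4, 9, 0]
R5 ← R5 − (1/2)·R1: [0, -1, 6, 4]
R3 ← R3 − (8/7)·R2: [0, 0, 64/7, 14/3]
R4 ← R4 − (8/7)·R2: [0, 0, 43/7, 8/3]
R5 ← R5 − (2/7)·R2: [0, 0, 37/7, 14/3]
R4 ← R4 − (43/64)·R3: [0, 0, 0, -15/32]
R5 ← R5 − (37/64)·R3: [0, 0, 0, 63/32]
R5 ← R5 + (21/5)·R4: [0, 0, 0, 0]
Echelon form has 4 nonzero rows, so rank(C) = 4.
The row space has dimension equal to the rank: 4.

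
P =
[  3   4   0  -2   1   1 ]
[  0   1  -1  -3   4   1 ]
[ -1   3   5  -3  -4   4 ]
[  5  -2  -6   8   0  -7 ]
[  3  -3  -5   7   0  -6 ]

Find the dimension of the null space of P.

Row reduce to echelon form.
R3 ← R3 + (1/3)·R1: [0, 13/3, 5, -11/3, -11/3, 13/3]
R4 ← R4 − (5/3)·R1: [0, -26/3, -6, 34/3, -5/3, -26/3]
R5 ← R5 − R1: [0, -7, -5, 9, -1, -7]
R3 ← R3 − (13/3)·R2: [0, 0, 28/3, 28/3, -21, 0]
R4 ← R4 + (26/3)·R2: [0, 0, -44/3, -44/3, 33, 0]
R5 ← R5 + (7)·R2: [0, 0, -12, -12, 27, 0]
R4 ← R4 + (11/7)·R3: [0, 0, 0, 0, 0, 0]
R5 ← R5 + (9/7)·R3: [0, 0, 0, 0, 0, 0]
3 nonzero rows, so rank(P) = 3.
P has 6 columns; by rank–nullity, nullity = 6 − 3 = 3.

3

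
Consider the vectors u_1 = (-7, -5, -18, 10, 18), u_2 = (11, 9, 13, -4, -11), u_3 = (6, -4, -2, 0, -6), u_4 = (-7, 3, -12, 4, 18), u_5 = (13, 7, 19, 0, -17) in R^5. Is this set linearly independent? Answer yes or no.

Form the matrix with these vectors as rows and row reduce.
R2 ← R2 + (11/7)·R1: [0, 8/7, -107/7, 82/7, 121/7]
R3 ← R3 + (6/7)·R1: [0, -58/7, -122/7, 60/7, 66/7]
R4 ← R4 − R1: [0, 8, 6, -6, 0]
R5 ← R5 + (13/7)·R1: [0, -16/7, -101/7, 130/7, 115/7]
R3 ← R3 + (29/4)·R2: [0, 0, -513/4, 187/2, 539/4]
R4 ← R4 − (7)·R2: [0, 0, 113, -88, -121]
R5 ← R5 + (2)·R2: [0, 0, -45, 42, 51]
R4 ← R4 + (452/513)·R3: [0, 0, 0, -2882/513, -1166/513]
R5 ← R5 − (20/57)·R3: [0, 0, 0, 524/57, 212/57]
R5 ← R5 + (18/11)·R4: [0, 0, 0, 0, 0]
4 nonzero rows, so the 5 vectors span a space of dimension 4.
Since 4 < 5, the vectors are linearly dependent.

no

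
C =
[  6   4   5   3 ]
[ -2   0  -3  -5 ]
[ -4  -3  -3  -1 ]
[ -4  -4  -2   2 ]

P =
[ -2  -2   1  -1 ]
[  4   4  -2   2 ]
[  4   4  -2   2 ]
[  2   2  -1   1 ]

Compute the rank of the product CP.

1

First compute CP:
[[ 30,  30, -15,  15],
 [-18, -18,   9,  -9],
 [-18, -18,   9,  -9],
 [-12, -12,   6,  -6]]
Now row reduce the product.
R2 ← R2 + (3/5)·R1: [0, 0, 0, 0]
R3 ← R3 + (3/5)·R1: [0, 0, 0, 0]
R4 ← R4 + (2/5)·R1: [0, 0, 0, 0]
1 nonzero row, so rank(CP) = 1.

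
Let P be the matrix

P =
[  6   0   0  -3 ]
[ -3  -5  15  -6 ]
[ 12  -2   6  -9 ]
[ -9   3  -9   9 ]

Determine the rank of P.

2

Row reduce to echelon form.
R2 ← R2 + (1/2)·R1: [0, -5, 15, -15/2]
R3 ← R3 − (2)·R1: [0, -2, 6, -3]
R4 ← R4 + (3/2)·R1: [0, 3, -9, 9/2]
R3 ← R3 − (2/5)·R2: [0, 0, 0, 0]
R4 ← R4 + (3/5)·R2: [0, 0, 0, 0]
Echelon form has 2 nonzero rows, so rank(P) = 2.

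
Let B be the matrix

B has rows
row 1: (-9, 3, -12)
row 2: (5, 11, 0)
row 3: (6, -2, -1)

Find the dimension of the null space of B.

Row reduce to echelon form.
R2 ← R2 + (5/9)·R1: [0, 38/3, -20/3]
R3 ← R3 + (2/3)·R1: [0, 0, -9]
3 nonzero rows, so rank(B) = 3.
B has 3 columns; by rank–nullity, nullity = 3 − 3 = 0.

0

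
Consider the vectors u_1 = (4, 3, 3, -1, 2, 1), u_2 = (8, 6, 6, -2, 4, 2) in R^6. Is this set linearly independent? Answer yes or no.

no

Form the matrix with these vectors as rows and row reduce.
R2 ← R2 − (2)·R1: [0, 0, 0, 0, 0, 0]
1 nonzero row, so the 2 vectors span a space of dimension 1.
Since 1 < 2, the vectors are linearly dependent.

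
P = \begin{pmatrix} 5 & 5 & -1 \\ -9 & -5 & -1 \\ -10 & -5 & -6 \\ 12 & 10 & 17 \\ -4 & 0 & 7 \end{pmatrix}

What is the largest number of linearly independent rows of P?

Row reduce to echelon form.
R2 ← R2 + (9/5)·R1: [0, 4, -14/5]
R3 ← R3 + (2)·R1: [0, 5, -8]
R4 ← R4 − (12/5)·R1: [0, -2, 97/5]
R5 ← R5 + (4/5)·R1: [0, 4, 31/5]
R3 ← R3 − (5/4)·R2: [0, 0, -9/2]
R4 ← R4 + (1/2)·R2: [0, 0, 18]
R5 ← R5 − R2: [0, 0, 9]
R4 ← R4 + (4)·R3: [0, 0, 0]
R5 ← R5 + (2)·R3: [0, 0, 0]
Echelon form has 3 nonzero rows, so rank(P) = 3.
The rank gives the maximum number of linearly independent rows: 3.

3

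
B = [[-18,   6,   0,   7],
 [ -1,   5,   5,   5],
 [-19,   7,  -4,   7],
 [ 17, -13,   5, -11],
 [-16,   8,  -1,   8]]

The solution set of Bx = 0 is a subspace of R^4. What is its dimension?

1

Row reduce to echelon form.
R2 ← R2 − (1/18)·R1: [0, 14/3, 5, 83/18]
R3 ← R3 − (19/18)·R1: [0, 2/3, -4, -7/18]
R4 ← R4 + (17/18)·R1: [0, -22/3, 5, -79/18]
R5 ← R5 − (8/9)·R1: [0, 8/3, -1, 16/9]
R3 ← R3 − (1/7)·R2: [0, 0, -33/7, -22/21]
R4 ← R4 + (11/7)·R2: [0, 0, 90/7, 20/7]
R5 ← R5 − (4/7)·R2: [0, 0, -27/7, -6/7]
R4 ← R4 + (30/11)·R3: [0, 0, 0, 0]
R5 ← R5 − (9/11)·R3: [0, 0, 0, 0]
3 nonzero rows, so rank(B) = 3.
B has 4 columns; by rank–nullity, nullity = 4 − 3 = 1.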